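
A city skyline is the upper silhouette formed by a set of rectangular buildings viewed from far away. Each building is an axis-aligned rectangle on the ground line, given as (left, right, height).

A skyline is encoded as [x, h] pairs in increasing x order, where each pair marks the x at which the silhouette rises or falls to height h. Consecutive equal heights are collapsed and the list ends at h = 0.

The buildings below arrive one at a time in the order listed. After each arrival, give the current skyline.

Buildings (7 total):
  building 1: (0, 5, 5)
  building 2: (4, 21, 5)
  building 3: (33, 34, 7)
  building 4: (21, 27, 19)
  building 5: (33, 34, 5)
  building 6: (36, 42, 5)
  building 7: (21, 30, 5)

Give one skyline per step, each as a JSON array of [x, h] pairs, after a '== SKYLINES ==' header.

== SKYLINES ==
[[0,5],[5,0]]
[[0,5],[21,0]]
[[0,5],[21,0],[33,7],[34,0]]
[[0,5],[21,19],[27,0],[33,7],[34,0]]
[[0,5],[21,19],[27,0],[33,7],[34,0]]
[[0,5],[21,19],[27,0],[33,7],[34,0],[36,5],[42,0]]
[[0,5],[21,19],[27,5],[30,0],[33,7],[34,0],[36,5],[42,0]]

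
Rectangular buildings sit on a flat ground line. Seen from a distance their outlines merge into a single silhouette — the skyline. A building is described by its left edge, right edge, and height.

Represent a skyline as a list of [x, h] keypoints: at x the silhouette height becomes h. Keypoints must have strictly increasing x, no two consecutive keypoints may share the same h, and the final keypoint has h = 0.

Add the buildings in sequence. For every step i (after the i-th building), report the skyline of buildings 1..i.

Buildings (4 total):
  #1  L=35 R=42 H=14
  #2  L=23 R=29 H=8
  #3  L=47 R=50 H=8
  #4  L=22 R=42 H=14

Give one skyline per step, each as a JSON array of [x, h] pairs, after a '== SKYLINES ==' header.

== SKYLINES ==
[[35,14],[42,0]]
[[23,8],[29,0],[35,14],[42,0]]
[[23,8],[29,0],[35,14],[42,0],[47,8],[50,0]]
[[22,14],[42,0],[47,8],[50,0]]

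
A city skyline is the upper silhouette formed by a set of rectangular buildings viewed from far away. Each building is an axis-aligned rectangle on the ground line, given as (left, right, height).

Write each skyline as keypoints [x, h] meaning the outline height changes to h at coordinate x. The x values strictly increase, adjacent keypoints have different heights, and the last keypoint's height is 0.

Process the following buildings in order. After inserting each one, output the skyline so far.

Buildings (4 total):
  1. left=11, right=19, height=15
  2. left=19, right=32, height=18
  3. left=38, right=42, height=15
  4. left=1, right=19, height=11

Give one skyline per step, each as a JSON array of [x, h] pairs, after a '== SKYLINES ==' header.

== SKYLINES ==
[[11,15],[19,0]]
[[11,15],[19,18],[32,0]]
[[11,15],[19,18],[32,0],[38,15],[42,0]]
[[1,11],[11,15],[19,18],[32,0],[38,15],[42,0]]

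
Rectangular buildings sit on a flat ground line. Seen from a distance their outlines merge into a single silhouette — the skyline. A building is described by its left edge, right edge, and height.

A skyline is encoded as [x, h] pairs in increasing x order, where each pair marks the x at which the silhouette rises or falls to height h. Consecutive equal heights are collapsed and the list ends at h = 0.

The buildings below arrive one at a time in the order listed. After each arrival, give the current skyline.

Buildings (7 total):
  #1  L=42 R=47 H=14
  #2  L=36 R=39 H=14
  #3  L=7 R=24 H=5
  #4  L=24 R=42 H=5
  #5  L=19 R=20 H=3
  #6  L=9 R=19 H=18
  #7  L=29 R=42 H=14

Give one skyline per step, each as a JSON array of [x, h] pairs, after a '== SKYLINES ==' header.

== SKYLINES ==
[[42,14],[47,0]]
[[36,14],[39,0],[42,14],[47,0]]
[[7,5],[24,0],[36,14],[39,0],[42,14],[47,0]]
[[7,5],[36,14],[39,5],[42,14],[47,0]]
[[7,5],[36,14],[39,5],[42,14],[47,0]]
[[7,5],[9,18],[19,5],[36,14],[39,5],[42,14],[47,0]]
[[7,5],[9,18],[19,5],[29,14],[47,0]]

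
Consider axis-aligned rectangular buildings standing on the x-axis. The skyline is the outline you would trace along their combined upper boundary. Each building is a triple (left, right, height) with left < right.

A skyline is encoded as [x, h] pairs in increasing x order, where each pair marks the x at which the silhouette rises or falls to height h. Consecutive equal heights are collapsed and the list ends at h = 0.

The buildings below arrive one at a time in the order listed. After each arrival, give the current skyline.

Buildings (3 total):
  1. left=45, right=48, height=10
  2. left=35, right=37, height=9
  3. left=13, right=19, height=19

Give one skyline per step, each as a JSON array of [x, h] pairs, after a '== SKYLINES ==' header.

== SKYLINES ==
[[45,10],[48,0]]
[[35,9],[37,0],[45,10],[48,0]]
[[13,19],[19,0],[35,9],[37,0],[45,10],[48,0]]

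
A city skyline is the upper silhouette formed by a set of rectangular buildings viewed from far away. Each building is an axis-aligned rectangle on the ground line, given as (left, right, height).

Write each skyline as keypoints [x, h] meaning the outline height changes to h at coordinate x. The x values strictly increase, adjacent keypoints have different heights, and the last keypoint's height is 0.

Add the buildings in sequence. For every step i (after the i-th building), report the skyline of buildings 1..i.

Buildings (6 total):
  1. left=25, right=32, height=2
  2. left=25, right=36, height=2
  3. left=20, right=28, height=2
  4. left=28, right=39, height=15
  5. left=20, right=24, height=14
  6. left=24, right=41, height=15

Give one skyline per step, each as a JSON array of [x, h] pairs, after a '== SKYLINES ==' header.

== SKYLINES ==
[[25,2],[32,0]]
[[25,2],[36,0]]
[[20,2],[36,0]]
[[20,2],[28,15],[39,0]]
[[20,14],[24,2],[28,15],[39,0]]
[[20,14],[24,15],[41,0]]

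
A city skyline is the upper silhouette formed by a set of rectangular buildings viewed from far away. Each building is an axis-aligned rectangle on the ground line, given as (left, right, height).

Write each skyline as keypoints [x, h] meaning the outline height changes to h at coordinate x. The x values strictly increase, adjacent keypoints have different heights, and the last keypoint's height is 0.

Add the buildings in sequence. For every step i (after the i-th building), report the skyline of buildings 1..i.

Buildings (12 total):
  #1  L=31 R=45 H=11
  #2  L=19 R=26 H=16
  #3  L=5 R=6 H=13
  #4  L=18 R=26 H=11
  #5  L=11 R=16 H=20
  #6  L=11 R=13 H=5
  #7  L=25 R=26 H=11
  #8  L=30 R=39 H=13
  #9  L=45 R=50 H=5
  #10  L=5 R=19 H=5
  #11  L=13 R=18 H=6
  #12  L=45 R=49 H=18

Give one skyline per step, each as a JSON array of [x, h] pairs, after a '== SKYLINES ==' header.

== SKYLINES ==
[[31,11],[45,0]]
[[19,16],[26,0],[31,11],[45,0]]
[[5,13],[6,0],[19,16],[26,0],[31,11],[45,0]]
[[5,13],[6,0],[18,11],[19,16],[26,0],[31,11],[45,0]]
[[5,13],[6,0],[11,20],[16,0],[18,11],[19,16],[26,0],[31,11],[45,0]]
[[5,13],[6,0],[11,20],[16,0],[18,11],[19,16],[26,0],[31,11],[45,0]]
[[5,13],[6,0],[11,20],[16,0],[18,11],[19,16],[26,0],[31,11],[45,0]]
[[5,13],[6,0],[11,20],[16,0],[18,11],[19,16],[26,0],[30,13],[39,11],[45,0]]
[[5,13],[6,0],[11,20],[16,0],[18,11],[19,16],[26,0],[30,13],[39,11],[45,5],[50,0]]
[[5,13],[6,5],[11,20],[16,5],[18,11],[19,16],[26,0],[30,13],[39,11],[45,5],[50,0]]
[[5,13],[6,5],[11,20],[16,6],[18,11],[19,16],[26,0],[30,13],[39,11],[45,5],[50,0]]
[[5,13],[6,5],[11,20],[16,6],[18,11],[19,16],[26,0],[30,13],[39,11],[45,18],[49,5],[50,0]]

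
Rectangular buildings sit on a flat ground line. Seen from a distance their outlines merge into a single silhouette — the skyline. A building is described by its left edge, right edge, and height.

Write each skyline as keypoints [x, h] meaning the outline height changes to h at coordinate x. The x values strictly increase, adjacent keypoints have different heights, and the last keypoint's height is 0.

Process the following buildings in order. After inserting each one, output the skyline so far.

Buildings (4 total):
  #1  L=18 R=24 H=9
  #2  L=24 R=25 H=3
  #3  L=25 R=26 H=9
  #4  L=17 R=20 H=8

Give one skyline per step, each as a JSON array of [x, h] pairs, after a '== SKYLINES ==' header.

== SKYLINES ==
[[18,9],[24,0]]
[[18,9],[24,3],[25,0]]
[[18,9],[24,3],[25,9],[26,0]]
[[17,8],[18,9],[24,3],[25,9],[26,0]]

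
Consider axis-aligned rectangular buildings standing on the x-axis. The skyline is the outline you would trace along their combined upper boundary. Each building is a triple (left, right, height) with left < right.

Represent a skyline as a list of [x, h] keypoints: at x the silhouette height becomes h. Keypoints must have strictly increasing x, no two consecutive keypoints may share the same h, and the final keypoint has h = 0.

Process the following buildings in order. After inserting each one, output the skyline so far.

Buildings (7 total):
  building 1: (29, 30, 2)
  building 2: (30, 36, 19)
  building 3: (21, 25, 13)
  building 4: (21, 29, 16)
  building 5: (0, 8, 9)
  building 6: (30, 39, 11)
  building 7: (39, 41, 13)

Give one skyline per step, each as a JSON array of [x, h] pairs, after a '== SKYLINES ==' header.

== SKYLINES ==
[[29,2],[30,0]]
[[29,2],[30,19],[36,0]]
[[21,13],[25,0],[29,2],[30,19],[36,0]]
[[21,16],[29,2],[30,19],[36,0]]
[[0,9],[8,0],[21,16],[29,2],[30,19],[36,0]]
[[0,9],[8,0],[21,16],[29,2],[30,19],[36,11],[39,0]]
[[0,9],[8,0],[21,16],[29,2],[30,19],[36,11],[39,13],[41,0]]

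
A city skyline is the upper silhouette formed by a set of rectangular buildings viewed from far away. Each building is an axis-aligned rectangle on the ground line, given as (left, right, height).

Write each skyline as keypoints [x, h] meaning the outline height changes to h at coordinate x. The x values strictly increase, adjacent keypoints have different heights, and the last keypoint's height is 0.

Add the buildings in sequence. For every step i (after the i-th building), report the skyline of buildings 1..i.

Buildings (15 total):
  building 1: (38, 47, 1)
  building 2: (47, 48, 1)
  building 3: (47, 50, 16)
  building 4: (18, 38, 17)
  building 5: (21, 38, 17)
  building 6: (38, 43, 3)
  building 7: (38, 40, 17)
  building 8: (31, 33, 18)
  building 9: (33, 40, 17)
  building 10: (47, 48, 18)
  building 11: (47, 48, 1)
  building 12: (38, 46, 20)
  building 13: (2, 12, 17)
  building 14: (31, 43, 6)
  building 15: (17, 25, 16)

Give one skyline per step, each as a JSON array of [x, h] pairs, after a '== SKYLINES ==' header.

== SKYLINES ==
[[38,1],[47,0]]
[[38,1],[48,0]]
[[38,1],[47,16],[50,0]]
[[18,17],[38,1],[47,16],[50,0]]
[[18,17],[38,1],[47,16],[50,0]]
[[18,17],[38,3],[43,1],[47,16],[50,0]]
[[18,17],[40,3],[43,1],[47,16],[50,0]]
[[18,17],[31,18],[33,17],[40,3],[43,1],[47,16],[50,0]]
[[18,17],[31,18],[33,17],[40,3],[43,1],[47,16],[50,0]]
[[18,17],[31,18],[33,17],[40,3],[43,1],[47,18],[48,16],[50,0]]
[[18,17],[31,18],[33,17],[40,3],[43,1],[47,18],[48,16],[50,0]]
[[18,17],[31,18],[33,17],[38,20],[46,1],[47,18],[48,16],[50,0]]
[[2,17],[12,0],[18,17],[31,18],[33,17],[38,20],[46,1],[47,18],[48,16],[50,0]]
[[2,17],[12,0],[18,17],[31,18],[33,17],[38,20],[46,1],[47,18],[48,16],[50,0]]
[[2,17],[12,0],[17,16],[18,17],[31,18],[33,17],[38,20],[46,1],[47,18],[48,16],[50,0]]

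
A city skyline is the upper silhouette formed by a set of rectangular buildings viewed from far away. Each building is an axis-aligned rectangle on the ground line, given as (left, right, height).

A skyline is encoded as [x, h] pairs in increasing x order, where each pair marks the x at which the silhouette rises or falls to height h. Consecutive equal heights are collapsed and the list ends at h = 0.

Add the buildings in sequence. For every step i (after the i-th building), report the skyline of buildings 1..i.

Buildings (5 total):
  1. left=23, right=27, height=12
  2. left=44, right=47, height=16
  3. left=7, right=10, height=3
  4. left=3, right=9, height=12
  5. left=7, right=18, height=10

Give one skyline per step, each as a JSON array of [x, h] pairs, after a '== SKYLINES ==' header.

== SKYLINES ==
[[23,12],[27,0]]
[[23,12],[27,0],[44,16],[47,0]]
[[7,3],[10,0],[23,12],[27,0],[44,16],[47,0]]
[[3,12],[9,3],[10,0],[23,12],[27,0],[44,16],[47,0]]
[[3,12],[9,10],[18,0],[23,12],[27,0],[44,16],[47,0]]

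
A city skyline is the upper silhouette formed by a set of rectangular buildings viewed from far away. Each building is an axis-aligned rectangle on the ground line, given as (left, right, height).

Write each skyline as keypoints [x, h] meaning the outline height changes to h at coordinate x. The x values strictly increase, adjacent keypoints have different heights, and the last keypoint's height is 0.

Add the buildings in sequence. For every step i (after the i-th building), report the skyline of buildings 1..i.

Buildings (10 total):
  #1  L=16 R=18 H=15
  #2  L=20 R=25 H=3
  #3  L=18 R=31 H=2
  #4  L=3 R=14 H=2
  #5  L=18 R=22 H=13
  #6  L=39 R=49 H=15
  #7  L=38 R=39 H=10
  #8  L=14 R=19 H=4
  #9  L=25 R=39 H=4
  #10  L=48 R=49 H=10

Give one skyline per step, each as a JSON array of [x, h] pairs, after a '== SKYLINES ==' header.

== SKYLINES ==
[[16,15],[18,0]]
[[16,15],[18,0],[20,3],[25,0]]
[[16,15],[18,2],[20,3],[25,2],[31,0]]
[[3,2],[14,0],[16,15],[18,2],[20,3],[25,2],[31,0]]
[[3,2],[14,0],[16,15],[18,13],[22,3],[25,2],[31,0]]
[[3,2],[14,0],[16,15],[18,13],[22,3],[25,2],[31,0],[39,15],[49,0]]
[[3,2],[14,0],[16,15],[18,13],[22,3],[25,2],[31,0],[38,10],[39,15],[49,0]]
[[3,2],[14,4],[16,15],[18,13],[22,3],[25,2],[31,0],[38,10],[39,15],[49,0]]
[[3,2],[14,4],[16,15],[18,13],[22,3],[25,4],[38,10],[39,15],[49,0]]
[[3,2],[14,4],[16,15],[18,13],[22,3],[25,4],[38,10],[39,15],[49,0]]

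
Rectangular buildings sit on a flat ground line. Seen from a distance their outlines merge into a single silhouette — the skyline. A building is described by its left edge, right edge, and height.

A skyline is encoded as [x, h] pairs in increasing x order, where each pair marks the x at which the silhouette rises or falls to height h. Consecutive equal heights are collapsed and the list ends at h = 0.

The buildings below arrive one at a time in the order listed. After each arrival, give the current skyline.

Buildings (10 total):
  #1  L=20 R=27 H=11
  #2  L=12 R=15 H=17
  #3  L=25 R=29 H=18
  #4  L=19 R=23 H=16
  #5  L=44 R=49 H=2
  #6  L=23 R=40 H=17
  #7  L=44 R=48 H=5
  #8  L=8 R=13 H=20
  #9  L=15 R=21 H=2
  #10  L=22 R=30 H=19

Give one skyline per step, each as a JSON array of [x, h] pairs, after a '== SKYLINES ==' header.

== SKYLINES ==
[[20,11],[27,0]]
[[12,17],[15,0],[20,11],[27,0]]
[[12,17],[15,0],[20,11],[25,18],[29,0]]
[[12,17],[15,0],[19,16],[23,11],[25,18],[29,0]]
[[12,17],[15,0],[19,16],[23,11],[25,18],[29,0],[44,2],[49,0]]
[[12,17],[15,0],[19,16],[23,17],[25,18],[29,17],[40,0],[44,2],[49,0]]
[[12,17],[15,0],[19,16],[23,17],[25,18],[29,17],[40,0],[44,5],[48,2],[49,0]]
[[8,20],[13,17],[15,0],[19,16],[23,17],[25,18],[29,17],[40,0],[44,5],[48,2],[49,0]]
[[8,20],[13,17],[15,2],[19,16],[23,17],[25,18],[29,17],[40,0],[44,5],[48,2],[49,0]]
[[8,20],[13,17],[15,2],[19,16],[22,19],[30,17],[40,0],[44,5],[48,2],[49,0]]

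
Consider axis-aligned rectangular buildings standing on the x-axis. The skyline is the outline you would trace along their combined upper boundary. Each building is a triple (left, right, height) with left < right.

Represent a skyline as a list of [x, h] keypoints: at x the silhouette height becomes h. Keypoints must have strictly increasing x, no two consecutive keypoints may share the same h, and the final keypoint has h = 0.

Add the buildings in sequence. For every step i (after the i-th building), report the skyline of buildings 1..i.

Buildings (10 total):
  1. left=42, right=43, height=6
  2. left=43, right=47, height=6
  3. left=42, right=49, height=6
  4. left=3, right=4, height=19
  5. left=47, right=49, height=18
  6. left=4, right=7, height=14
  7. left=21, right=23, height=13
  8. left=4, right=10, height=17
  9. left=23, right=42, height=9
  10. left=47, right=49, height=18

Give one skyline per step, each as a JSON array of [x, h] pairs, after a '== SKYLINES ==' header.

== SKYLINES ==
[[42,6],[43,0]]
[[42,6],[47,0]]
[[42,6],[49,0]]
[[3,19],[4,0],[42,6],[49,0]]
[[3,19],[4,0],[42,6],[47,18],[49,0]]
[[3,19],[4,14],[7,0],[42,6],[47,18],[49,0]]
[[3,19],[4,14],[7,0],[21,13],[23,0],[42,6],[47,18],[49,0]]
[[3,19],[4,17],[10,0],[21,13],[23,0],[42,6],[47,18],[49,0]]
[[3,19],[4,17],[10,0],[21,13],[23,9],[42,6],[47,18],[49,0]]
[[3,19],[4,17],[10,0],[21,13],[23,9],[42,6],[47,18],[49,0]]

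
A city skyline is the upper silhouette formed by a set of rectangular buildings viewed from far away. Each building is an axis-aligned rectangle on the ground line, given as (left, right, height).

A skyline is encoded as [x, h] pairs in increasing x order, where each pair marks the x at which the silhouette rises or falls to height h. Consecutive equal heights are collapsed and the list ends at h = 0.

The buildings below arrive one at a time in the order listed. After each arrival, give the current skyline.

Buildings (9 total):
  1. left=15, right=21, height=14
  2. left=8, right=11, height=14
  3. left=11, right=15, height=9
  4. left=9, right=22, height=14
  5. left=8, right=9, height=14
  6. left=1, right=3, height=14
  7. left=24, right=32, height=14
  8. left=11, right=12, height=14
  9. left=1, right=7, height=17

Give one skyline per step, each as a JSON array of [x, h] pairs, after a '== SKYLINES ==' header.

== SKYLINES ==
[[15,14],[21,0]]
[[8,14],[11,0],[15,14],[21,0]]
[[8,14],[11,9],[15,14],[21,0]]
[[8,14],[22,0]]
[[8,14],[22,0]]
[[1,14],[3,0],[8,14],[22,0]]
[[1,14],[3,0],[8,14],[22,0],[24,14],[32,0]]
[[1,14],[3,0],[8,14],[22,0],[24,14],[32,0]]
[[1,17],[7,0],[8,14],[22,0],[24,14],[32,0]]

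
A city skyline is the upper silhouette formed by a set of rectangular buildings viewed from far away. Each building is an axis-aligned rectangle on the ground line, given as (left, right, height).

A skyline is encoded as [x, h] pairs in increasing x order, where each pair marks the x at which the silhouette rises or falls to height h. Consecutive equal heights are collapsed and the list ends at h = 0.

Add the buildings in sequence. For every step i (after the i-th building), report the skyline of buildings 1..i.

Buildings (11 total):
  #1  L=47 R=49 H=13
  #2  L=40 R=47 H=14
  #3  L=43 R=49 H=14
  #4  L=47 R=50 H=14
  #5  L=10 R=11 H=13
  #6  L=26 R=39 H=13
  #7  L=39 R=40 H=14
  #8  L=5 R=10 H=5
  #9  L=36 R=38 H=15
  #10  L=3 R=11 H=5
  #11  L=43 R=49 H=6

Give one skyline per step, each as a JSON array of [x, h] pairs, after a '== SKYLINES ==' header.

== SKYLINES ==
[[47,13],[49,0]]
[[40,14],[47,13],[49,0]]
[[40,14],[49,0]]
[[40,14],[50,0]]
[[10,13],[11,0],[40,14],[50,0]]
[[10,13],[11,0],[26,13],[39,0],[40,14],[50,0]]
[[10,13],[11,0],[26,13],[39,14],[50,0]]
[[5,5],[10,13],[11,0],[26,13],[39,14],[50,0]]
[[5,5],[10,13],[11,0],[26,13],[36,15],[38,13],[39,14],[50,0]]
[[3,5],[10,13],[11,0],[26,13],[36,15],[38,13],[39,14],[50,0]]
[[3,5],[10,13],[11,0],[26,13],[36,15],[38,13],[39,14],[50,0]]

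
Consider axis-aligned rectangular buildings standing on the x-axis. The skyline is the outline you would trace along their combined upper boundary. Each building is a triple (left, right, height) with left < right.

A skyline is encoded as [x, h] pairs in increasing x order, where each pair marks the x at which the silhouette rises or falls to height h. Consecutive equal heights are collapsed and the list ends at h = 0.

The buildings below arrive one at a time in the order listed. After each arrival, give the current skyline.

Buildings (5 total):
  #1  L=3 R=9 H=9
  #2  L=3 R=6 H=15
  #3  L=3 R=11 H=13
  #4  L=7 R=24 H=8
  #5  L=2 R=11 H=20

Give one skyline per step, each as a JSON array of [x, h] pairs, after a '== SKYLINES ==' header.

== SKYLINES ==
[[3,9],[9,0]]
[[3,15],[6,9],[9,0]]
[[3,15],[6,13],[11,0]]
[[3,15],[6,13],[11,8],[24,0]]
[[2,20],[11,8],[24,0]]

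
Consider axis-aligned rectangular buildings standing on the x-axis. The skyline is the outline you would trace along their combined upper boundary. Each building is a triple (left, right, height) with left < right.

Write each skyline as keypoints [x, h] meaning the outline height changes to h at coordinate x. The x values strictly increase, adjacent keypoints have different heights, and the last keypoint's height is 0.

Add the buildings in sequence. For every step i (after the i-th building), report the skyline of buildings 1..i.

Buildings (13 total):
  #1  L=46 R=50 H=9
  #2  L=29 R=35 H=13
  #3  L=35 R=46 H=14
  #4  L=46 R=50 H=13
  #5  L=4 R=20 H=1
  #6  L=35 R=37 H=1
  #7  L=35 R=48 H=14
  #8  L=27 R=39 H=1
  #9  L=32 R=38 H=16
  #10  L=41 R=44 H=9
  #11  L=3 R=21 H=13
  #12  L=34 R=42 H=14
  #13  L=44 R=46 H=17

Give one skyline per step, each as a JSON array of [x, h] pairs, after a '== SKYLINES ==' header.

== SKYLINES ==
[[46,9],[50,0]]
[[29,13],[35,0],[46,9],[50,0]]
[[29,13],[35,14],[46,9],[50,0]]
[[29,13],[35,14],[46,13],[50,0]]
[[4,1],[20,0],[29,13],[35,14],[46,13],[50,0]]
[[4,1],[20,0],[29,13],[35,14],[46,13],[50,0]]
[[4,1],[20,0],[29,13],[35,14],[48,13],[50,0]]
[[4,1],[20,0],[27,1],[29,13],[35,14],[48,13],[50,0]]
[[4,1],[20,0],[27,1],[29,13],[32,16],[38,14],[48,13],[50,0]]
[[4,1],[20,0],[27,1],[29,13],[32,16],[38,14],[48,13],[50,0]]
[[3,13],[21,0],[27,1],[29,13],[32,16],[38,14],[48,13],[50,0]]
[[3,13],[21,0],[27,1],[29,13],[32,16],[38,14],[48,13],[50,0]]
[[3,13],[21,0],[27,1],[29,13],[32,16],[38,14],[44,17],[46,14],[48,13],[50,0]]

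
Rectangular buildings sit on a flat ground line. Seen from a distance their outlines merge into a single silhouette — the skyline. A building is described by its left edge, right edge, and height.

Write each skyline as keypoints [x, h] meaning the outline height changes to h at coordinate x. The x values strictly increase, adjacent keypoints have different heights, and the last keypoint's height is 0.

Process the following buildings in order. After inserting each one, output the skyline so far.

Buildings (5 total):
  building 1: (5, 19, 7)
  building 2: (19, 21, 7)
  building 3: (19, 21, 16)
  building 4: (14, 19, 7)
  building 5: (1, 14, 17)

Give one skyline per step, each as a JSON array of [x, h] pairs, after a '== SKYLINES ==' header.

== SKYLINES ==
[[5,7],[19,0]]
[[5,7],[21,0]]
[[5,7],[19,16],[21,0]]
[[5,7],[19,16],[21,0]]
[[1,17],[14,7],[19,16],[21,0]]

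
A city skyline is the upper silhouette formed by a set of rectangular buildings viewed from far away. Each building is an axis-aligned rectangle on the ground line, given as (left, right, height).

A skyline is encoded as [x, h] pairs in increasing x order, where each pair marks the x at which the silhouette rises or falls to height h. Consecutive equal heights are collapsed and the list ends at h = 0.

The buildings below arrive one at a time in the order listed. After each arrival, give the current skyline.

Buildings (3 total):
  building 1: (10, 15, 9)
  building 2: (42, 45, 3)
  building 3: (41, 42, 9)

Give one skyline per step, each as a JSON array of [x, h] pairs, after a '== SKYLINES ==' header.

== SKYLINES ==
[[10,9],[15,0]]
[[10,9],[15,0],[42,3],[45,0]]
[[10,9],[15,0],[41,9],[42,3],[45,0]]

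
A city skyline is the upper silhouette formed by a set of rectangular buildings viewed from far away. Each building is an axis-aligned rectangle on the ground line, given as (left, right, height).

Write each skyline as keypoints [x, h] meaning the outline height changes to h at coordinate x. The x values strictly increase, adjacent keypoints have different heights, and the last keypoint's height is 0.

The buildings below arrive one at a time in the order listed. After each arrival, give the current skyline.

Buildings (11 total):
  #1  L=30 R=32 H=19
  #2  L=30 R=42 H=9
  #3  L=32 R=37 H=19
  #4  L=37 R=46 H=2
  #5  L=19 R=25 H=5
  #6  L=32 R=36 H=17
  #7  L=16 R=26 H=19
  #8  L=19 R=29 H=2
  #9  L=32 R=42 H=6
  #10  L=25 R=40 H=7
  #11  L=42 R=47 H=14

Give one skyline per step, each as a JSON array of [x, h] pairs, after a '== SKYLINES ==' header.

== SKYLINES ==
[[30,19],[32,0]]
[[30,19],[32,9],[42,0]]
[[30,19],[37,9],[42,0]]
[[30,19],[37,9],[42,2],[46,0]]
[[19,5],[25,0],[30,19],[37,9],[42,2],[46,0]]
[[19,5],[25,0],[30,19],[37,9],[42,2],[46,0]]
[[16,19],[26,0],[30,19],[37,9],[42,2],[46,0]]
[[16,19],[26,2],[29,0],[30,19],[37,9],[42,2],[46,0]]
[[16,19],[26,2],[29,0],[30,19],[37,9],[42,2],[46,0]]
[[16,19],[26,7],[30,19],[37,9],[42,2],[46,0]]
[[16,19],[26,7],[30,19],[37,9],[42,14],[47,0]]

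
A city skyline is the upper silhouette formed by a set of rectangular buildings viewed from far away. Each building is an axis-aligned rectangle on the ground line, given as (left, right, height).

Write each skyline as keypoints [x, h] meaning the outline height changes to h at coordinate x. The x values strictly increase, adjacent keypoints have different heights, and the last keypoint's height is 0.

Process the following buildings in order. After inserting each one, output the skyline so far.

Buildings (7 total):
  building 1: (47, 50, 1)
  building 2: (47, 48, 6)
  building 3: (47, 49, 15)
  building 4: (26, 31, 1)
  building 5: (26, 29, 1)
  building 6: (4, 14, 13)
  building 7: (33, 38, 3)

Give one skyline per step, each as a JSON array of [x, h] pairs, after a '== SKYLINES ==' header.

== SKYLINES ==
[[47,1],[50,0]]
[[47,6],[48,1],[50,0]]
[[47,15],[49,1],[50,0]]
[[26,1],[31,0],[47,15],[49,1],[50,0]]
[[26,1],[31,0],[47,15],[49,1],[50,0]]
[[4,13],[14,0],[26,1],[31,0],[47,15],[49,1],[50,0]]
[[4,13],[14,0],[26,1],[31,0],[33,3],[38,0],[47,15],[49,1],[50,0]]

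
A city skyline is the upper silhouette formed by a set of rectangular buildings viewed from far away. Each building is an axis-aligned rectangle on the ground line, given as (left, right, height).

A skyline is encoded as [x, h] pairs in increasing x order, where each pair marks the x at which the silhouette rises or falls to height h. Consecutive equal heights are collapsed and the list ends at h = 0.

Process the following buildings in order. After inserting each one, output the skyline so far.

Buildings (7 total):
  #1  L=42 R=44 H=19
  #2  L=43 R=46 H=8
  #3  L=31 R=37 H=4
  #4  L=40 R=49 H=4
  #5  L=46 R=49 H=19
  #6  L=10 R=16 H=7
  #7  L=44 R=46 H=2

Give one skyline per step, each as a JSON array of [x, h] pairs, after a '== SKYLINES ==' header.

== SKYLINES ==
[[42,19],[44,0]]
[[42,19],[44,8],[46,0]]
[[31,4],[37,0],[42,19],[44,8],[46,0]]
[[31,4],[37,0],[40,4],[42,19],[44,8],[46,4],[49,0]]
[[31,4],[37,0],[40,4],[42,19],[44,8],[46,19],[49,0]]
[[10,7],[16,0],[31,4],[37,0],[40,4],[42,19],[44,8],[46,19],[49,0]]
[[10,7],[16,0],[31,4],[37,0],[40,4],[42,19],[44,8],[46,19],[49,0]]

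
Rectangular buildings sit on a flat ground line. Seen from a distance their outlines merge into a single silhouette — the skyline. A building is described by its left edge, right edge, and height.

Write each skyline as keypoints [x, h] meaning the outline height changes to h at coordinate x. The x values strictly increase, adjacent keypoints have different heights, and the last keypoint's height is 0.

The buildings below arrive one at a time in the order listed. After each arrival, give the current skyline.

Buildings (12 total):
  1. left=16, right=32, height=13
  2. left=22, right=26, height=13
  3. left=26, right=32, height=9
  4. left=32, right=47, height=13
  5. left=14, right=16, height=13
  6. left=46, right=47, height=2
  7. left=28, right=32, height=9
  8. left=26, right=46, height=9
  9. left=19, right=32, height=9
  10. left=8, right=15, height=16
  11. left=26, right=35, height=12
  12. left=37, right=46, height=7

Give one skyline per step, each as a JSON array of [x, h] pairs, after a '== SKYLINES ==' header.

== SKYLINES ==
[[16,13],[32,0]]
[[16,13],[32,0]]
[[16,13],[32,0]]
[[16,13],[47,0]]
[[14,13],[47,0]]
[[14,13],[47,0]]
[[14,13],[47,0]]
[[14,13],[47,0]]
[[14,13],[47,0]]
[[8,16],[15,13],[47,0]]
[[8,16],[15,13],[47,0]]
[[8,16],[15,13],[47,0]]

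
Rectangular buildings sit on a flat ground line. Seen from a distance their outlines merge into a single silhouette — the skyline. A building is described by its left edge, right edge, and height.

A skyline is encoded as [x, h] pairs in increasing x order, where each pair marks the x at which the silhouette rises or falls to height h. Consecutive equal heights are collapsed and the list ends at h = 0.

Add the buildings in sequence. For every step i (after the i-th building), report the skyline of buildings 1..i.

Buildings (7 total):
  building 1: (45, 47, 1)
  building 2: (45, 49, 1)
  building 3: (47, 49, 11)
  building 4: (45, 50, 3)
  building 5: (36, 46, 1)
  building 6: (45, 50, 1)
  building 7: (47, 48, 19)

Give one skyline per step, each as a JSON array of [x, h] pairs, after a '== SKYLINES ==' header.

== SKYLINES ==
[[45,1],[47,0]]
[[45,1],[49,0]]
[[45,1],[47,11],[49,0]]
[[45,3],[47,11],[49,3],[50,0]]
[[36,1],[45,3],[47,11],[49,3],[50,0]]
[[36,1],[45,3],[47,11],[49,3],[50,0]]
[[36,1],[45,3],[47,19],[48,11],[49,3],[50,0]]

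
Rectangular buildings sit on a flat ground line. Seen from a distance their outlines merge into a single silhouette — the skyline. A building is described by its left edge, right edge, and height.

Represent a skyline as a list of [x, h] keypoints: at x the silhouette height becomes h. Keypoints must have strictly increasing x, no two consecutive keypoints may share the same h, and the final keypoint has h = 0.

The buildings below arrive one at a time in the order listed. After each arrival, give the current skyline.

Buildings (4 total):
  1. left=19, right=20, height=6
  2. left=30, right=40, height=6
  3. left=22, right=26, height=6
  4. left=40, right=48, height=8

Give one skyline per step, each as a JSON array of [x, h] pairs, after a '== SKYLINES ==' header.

== SKYLINES ==
[[19,6],[20,0]]
[[19,6],[20,0],[30,6],[40,0]]
[[19,6],[20,0],[22,6],[26,0],[30,6],[40,0]]
[[19,6],[20,0],[22,6],[26,0],[30,6],[40,8],[48,0]]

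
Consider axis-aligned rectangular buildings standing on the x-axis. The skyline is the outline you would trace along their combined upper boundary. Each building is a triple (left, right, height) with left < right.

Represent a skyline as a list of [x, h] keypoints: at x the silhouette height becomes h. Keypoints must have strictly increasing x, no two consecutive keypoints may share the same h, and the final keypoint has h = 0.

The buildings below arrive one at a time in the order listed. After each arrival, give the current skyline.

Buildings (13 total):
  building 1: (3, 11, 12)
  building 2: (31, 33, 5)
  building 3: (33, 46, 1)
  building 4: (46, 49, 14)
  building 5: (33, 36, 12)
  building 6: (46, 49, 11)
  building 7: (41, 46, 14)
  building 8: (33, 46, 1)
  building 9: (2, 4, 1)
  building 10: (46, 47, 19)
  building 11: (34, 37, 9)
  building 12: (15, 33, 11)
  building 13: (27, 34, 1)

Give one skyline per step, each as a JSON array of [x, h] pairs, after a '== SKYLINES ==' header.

== SKYLINES ==
[[3,12],[11,0]]
[[3,12],[11,0],[31,5],[33,0]]
[[3,12],[11,0],[31,5],[33,1],[46,0]]
[[3,12],[11,0],[31,5],[33,1],[46,14],[49,0]]
[[3,12],[11,0],[31,5],[33,12],[36,1],[46,14],[49,0]]
[[3,12],[11,0],[31,5],[33,12],[36,1],[46,14],[49,0]]
[[3,12],[11,0],[31,5],[33,12],[36,1],[41,14],[49,0]]
[[3,12],[11,0],[31,5],[33,12],[36,1],[41,14],[49,0]]
[[2,1],[3,12],[11,0],[31,5],[33,12],[36,1],[41,14],[49,0]]
[[2,1],[3,12],[11,0],[31,5],[33,12],[36,1],[41,14],[46,19],[47,14],[49,0]]
[[2,1],[3,12],[11,0],[31,5],[33,12],[36,9],[37,1],[41,14],[46,19],[47,14],[49,0]]
[[2,1],[3,12],[11,0],[15,11],[33,12],[36,9],[37,1],[41,14],[46,19],[47,14],[49,0]]
[[2,1],[3,12],[11,0],[15,11],[33,12],[36,9],[37,1],[41,14],[46,19],[47,14],[49,0]]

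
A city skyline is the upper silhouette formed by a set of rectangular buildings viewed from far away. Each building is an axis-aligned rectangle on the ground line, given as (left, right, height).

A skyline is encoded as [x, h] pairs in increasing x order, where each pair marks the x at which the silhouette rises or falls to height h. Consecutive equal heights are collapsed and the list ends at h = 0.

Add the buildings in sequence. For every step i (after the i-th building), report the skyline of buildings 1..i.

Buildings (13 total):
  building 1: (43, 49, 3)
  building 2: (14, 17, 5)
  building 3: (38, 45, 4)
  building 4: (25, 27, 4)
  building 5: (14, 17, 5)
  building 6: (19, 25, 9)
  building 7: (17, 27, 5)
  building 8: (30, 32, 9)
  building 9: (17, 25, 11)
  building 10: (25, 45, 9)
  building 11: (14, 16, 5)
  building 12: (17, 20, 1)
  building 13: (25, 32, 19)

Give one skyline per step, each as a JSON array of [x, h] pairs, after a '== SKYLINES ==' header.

== SKYLINES ==
[[43,3],[49,0]]
[[14,5],[17,0],[43,3],[49,0]]
[[14,5],[17,0],[38,4],[45,3],[49,0]]
[[14,5],[17,0],[25,4],[27,0],[38,4],[45,3],[49,0]]
[[14,5],[17,0],[25,4],[27,0],[38,4],[45,3],[49,0]]
[[14,5],[17,0],[19,9],[25,4],[27,0],[38,4],[45,3],[49,0]]
[[14,5],[19,9],[25,5],[27,0],[38,4],[45,3],[49,0]]
[[14,5],[19,9],[25,5],[27,0],[30,9],[32,0],[38,4],[45,3],[49,0]]
[[14,5],[17,11],[25,5],[27,0],[30,9],[32,0],[38,4],[45,3],[49,0]]
[[14,5],[17,11],[25,9],[45,3],[49,0]]
[[14,5],[17,11],[25,9],[45,3],[49,0]]
[[14,5],[17,11],[25,9],[45,3],[49,0]]
[[14,5],[17,11],[25,19],[32,9],[45,3],[49,0]]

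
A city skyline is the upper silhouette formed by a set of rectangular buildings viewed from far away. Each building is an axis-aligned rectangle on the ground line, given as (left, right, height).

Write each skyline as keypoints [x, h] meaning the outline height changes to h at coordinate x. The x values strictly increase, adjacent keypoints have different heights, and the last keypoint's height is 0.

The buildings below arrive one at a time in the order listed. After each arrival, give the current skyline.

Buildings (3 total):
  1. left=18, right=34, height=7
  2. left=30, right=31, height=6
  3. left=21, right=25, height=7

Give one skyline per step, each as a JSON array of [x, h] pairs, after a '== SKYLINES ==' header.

== SKYLINES ==
[[18,7],[34,0]]
[[18,7],[34,0]]
[[18,7],[34,0]]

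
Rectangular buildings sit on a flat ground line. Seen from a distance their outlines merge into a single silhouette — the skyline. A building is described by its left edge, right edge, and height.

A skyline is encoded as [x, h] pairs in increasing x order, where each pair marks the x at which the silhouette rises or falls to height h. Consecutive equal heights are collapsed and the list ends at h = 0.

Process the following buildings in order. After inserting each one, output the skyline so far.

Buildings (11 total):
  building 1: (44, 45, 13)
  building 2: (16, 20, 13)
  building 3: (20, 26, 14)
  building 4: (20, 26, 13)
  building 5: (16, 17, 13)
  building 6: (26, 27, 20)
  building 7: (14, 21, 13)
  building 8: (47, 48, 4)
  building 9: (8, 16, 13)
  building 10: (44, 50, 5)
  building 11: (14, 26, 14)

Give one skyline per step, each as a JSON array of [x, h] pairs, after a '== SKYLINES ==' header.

== SKYLINES ==
[[44,13],[45,0]]
[[16,13],[20,0],[44,13],[45,0]]
[[16,13],[20,14],[26,0],[44,13],[45,0]]
[[16,13],[20,14],[26,0],[44,13],[45,0]]
[[16,13],[20,14],[26,0],[44,13],[45,0]]
[[16,13],[20,14],[26,20],[27,0],[44,13],[45,0]]
[[14,13],[20,14],[26,20],[27,0],[44,13],[45,0]]
[[14,13],[20,14],[26,20],[27,0],[44,13],[45,0],[47,4],[48,0]]
[[8,13],[20,14],[26,20],[27,0],[44,13],[45,0],[47,4],[48,0]]
[[8,13],[20,14],[26,20],[27,0],[44,13],[45,5],[50,0]]
[[8,13],[14,14],[26,20],[27,0],[44,13],[45,5],[50,0]]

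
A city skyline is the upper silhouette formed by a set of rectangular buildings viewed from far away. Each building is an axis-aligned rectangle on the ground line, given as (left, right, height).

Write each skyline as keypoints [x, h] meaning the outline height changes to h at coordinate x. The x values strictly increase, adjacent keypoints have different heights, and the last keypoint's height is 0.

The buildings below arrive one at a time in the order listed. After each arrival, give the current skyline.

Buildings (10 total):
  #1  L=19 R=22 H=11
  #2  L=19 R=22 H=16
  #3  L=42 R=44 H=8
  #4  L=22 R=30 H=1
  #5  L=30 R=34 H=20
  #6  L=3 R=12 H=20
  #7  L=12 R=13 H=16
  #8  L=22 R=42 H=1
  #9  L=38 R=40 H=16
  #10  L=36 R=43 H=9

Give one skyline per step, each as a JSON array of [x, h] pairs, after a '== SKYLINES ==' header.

== SKYLINES ==
[[19,11],[22,0]]
[[19,16],[22,0]]
[[19,16],[22,0],[42,8],[44,0]]
[[19,16],[22,1],[30,0],[42,8],[44,0]]
[[19,16],[22,1],[30,20],[34,0],[42,8],[44,0]]
[[3,20],[12,0],[19,16],[22,1],[30,20],[34,0],[42,8],[44,0]]
[[3,20],[12,16],[13,0],[19,16],[22,1],[30,20],[34,0],[42,8],[44,0]]
[[3,20],[12,16],[13,0],[19,16],[22,1],[30,20],[34,1],[42,8],[44,0]]
[[3,20],[12,16],[13,0],[19,16],[22,1],[30,20],[34,1],[38,16],[40,1],[42,8],[44,0]]
[[3,20],[12,16],[13,0],[19,16],[22,1],[30,20],[34,1],[36,9],[38,16],[40,9],[43,8],[44,0]]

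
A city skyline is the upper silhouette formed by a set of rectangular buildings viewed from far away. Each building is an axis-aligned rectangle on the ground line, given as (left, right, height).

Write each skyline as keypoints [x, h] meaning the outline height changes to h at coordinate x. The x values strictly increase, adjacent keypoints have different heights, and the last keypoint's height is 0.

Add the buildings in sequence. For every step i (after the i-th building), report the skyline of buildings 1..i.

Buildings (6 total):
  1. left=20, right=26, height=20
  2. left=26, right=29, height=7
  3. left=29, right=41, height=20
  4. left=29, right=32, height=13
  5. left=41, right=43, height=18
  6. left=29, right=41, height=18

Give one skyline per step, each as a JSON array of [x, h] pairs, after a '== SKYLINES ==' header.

== SKYLINES ==
[[20,20],[26,0]]
[[20,20],[26,7],[29,0]]
[[20,20],[26,7],[29,20],[41,0]]
[[20,20],[26,7],[29,20],[41,0]]
[[20,20],[26,7],[29,20],[41,18],[43,0]]
[[20,20],[26,7],[29,20],[41,18],[43,0]]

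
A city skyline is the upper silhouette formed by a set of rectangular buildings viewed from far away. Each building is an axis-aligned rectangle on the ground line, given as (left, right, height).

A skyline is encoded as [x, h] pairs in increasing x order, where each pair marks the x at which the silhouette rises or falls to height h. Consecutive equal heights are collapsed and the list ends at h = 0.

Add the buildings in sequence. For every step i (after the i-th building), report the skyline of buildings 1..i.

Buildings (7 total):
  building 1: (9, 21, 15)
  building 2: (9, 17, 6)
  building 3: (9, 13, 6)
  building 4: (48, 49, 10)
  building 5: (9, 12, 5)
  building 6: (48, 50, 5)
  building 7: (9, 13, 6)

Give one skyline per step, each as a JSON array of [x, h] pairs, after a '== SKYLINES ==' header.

== SKYLINES ==
[[9,15],[21,0]]
[[9,15],[21,0]]
[[9,15],[21,0]]
[[9,15],[21,0],[48,10],[49,0]]
[[9,15],[21,0],[48,10],[49,0]]
[[9,15],[21,0],[48,10],[49,5],[50,0]]
[[9,15],[21,0],[48,10],[49,5],[50,0]]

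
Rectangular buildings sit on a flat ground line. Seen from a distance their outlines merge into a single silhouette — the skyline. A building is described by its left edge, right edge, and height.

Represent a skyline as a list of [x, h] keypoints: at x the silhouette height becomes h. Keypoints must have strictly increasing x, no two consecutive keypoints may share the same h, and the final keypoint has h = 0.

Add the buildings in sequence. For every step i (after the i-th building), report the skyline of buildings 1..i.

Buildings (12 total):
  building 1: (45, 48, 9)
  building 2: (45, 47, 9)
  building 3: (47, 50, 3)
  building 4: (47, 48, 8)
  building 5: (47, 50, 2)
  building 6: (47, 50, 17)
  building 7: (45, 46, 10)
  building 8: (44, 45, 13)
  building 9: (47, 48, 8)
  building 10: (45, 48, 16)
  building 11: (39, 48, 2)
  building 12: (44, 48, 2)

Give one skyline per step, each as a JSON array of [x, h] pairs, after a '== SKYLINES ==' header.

== SKYLINES ==
[[45,9],[48,0]]
[[45,9],[48,0]]
[[45,9],[48,3],[50,0]]
[[45,9],[48,3],[50,0]]
[[45,9],[48,3],[50,0]]
[[45,9],[47,17],[50,0]]
[[45,10],[46,9],[47,17],[50,0]]
[[44,13],[45,10],[46,9],[47,17],[50,0]]
[[44,13],[45,10],[46,9],[47,17],[50,0]]
[[44,13],[45,16],[47,17],[50,0]]
[[39,2],[44,13],[45,16],[47,17],[50,0]]
[[39,2],[44,13],[45,16],[47,17],[50,0]]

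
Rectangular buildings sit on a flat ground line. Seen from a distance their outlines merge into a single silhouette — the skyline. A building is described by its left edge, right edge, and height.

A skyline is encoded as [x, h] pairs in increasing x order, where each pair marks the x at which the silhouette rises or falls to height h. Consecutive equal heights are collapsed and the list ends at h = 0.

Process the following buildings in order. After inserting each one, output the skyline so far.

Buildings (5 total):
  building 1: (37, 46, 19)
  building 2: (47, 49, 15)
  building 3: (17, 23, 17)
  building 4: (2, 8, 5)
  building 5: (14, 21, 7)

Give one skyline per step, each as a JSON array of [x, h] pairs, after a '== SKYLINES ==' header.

== SKYLINES ==
[[37,19],[46,0]]
[[37,19],[46,0],[47,15],[49,0]]
[[17,17],[23,0],[37,19],[46,0],[47,15],[49,0]]
[[2,5],[8,0],[17,17],[23,0],[37,19],[46,0],[47,15],[49,0]]
[[2,5],[8,0],[14,7],[17,17],[23,0],[37,19],[46,0],[47,15],[49,0]]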